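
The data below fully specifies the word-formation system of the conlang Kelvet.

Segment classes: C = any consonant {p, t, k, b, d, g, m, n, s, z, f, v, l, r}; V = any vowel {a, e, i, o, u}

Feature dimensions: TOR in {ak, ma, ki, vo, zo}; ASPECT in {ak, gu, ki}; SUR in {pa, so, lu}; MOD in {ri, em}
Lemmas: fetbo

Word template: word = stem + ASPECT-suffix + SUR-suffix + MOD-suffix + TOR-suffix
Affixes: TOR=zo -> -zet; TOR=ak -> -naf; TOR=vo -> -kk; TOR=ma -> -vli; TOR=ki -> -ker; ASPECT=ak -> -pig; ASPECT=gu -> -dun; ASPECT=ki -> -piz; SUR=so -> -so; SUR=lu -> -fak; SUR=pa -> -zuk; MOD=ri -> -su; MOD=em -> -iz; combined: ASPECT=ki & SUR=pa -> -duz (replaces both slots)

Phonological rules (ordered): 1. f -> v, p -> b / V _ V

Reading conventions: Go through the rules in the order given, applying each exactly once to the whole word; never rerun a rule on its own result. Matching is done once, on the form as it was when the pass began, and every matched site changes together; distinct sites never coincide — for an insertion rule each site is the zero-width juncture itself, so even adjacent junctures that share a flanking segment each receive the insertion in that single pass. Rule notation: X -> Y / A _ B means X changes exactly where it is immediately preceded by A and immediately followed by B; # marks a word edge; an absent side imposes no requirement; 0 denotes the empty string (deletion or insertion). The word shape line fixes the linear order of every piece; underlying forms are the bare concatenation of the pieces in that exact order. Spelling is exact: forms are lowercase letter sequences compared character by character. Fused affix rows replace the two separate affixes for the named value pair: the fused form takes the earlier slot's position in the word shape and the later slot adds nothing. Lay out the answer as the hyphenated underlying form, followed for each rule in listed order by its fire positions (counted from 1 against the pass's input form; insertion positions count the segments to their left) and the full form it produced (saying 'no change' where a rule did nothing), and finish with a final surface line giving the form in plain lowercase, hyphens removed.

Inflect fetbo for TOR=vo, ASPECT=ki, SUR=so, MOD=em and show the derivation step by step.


underlying: fetbo-piz-so-iz-kk
1. f -> v, p -> b / V _ V: fires at position(s) 6: fetbobizsoizkk
surface: fetbobizsoizkk


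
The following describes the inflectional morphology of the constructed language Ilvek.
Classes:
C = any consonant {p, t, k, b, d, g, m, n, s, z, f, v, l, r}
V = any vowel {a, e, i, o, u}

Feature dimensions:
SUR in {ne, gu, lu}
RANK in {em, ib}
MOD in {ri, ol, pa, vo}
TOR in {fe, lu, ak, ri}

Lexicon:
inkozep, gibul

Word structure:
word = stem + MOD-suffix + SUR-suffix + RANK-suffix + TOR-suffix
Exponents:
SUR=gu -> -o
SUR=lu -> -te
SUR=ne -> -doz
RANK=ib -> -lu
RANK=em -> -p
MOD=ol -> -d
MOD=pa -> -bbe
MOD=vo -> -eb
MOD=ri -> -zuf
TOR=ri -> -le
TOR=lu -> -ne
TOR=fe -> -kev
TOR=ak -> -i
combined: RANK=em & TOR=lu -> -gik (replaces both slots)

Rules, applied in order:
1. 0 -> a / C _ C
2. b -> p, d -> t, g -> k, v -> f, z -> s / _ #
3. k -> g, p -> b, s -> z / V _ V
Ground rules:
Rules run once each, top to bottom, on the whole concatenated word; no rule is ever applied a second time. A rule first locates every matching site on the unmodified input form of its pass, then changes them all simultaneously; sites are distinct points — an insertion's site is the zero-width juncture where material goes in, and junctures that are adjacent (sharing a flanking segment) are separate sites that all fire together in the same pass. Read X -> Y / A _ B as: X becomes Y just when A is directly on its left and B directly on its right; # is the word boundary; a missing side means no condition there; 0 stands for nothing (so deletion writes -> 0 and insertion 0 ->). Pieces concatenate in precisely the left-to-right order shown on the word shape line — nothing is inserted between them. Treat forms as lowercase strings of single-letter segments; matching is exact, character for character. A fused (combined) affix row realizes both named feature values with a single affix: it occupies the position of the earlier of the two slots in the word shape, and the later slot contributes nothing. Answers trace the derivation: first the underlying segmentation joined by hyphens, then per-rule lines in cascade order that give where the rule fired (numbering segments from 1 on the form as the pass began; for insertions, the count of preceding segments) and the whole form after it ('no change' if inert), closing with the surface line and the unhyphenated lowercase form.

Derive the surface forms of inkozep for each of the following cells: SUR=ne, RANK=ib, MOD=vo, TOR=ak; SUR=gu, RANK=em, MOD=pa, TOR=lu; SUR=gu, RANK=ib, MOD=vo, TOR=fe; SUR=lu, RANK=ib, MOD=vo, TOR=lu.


cell SUR=ne, RANK=ib, MOD=vo, TOR=ak:
underlying: inkozep-eb-doz-lu-i
1. 0 -> a / C _ C: inserts after position(s) 2, 9, 12: inakozepebadozalui
2. b -> p, d -> t, g -> k, v -> f, z -> s / _ #: no change
3. k -> g, p -> b, s -> z / V _ V: fires at position(s) 4, 8: inagozebebadozalui
surface: inagozebebadozalui

cell SUR=gu, RANK=em, MOD=pa, TOR=lu:
underlying: inkozep-bbe-o-gik
1. 0 -> a / C _ C: inserts after position(s) 2, 7, 8: inakozepababeogik
2. b -> p, d -> t, g -> k, v -> f, z -> s / _ #: no change
3. k -> g, p -> b, s -> z / V _ V: fires at position(s) 4, 8: inagozebababeogik
surface: inagozebababeogik

cell SUR=gu, RANK=ib, MOD=vo, TOR=fe:
underlying: inkozep-eb-o-lu-kev
1. 0 -> a / C _ C: inserts after position(s) 2: inakozepebolukev
2. b -> p, d -> t, g -> k, v -> f, z -> s / _ #: fires at position(s) 16: inakozepebolukef
3. k -> g, p -> b, s -> z / V _ V: fires at position(s) 4, 8, 14: inagozebebolugef
surface: inagozebebolugef

cell SUR=lu, RANK=ib, MOD=vo, TOR=lu:
underlying: inkozep-eb-te-lu-ne
1. 0 -> a / C _ C: inserts after position(s) 2, 9: inakozepebatelune
2. b -> p, d -> t, g -> k, v -> f, z -> s / _ #: no change
3. k -> g, p -> b, s -> z / V _ V: fires at position(s) 4, 8: inagozebebatelune
surface: inagozebebatelune


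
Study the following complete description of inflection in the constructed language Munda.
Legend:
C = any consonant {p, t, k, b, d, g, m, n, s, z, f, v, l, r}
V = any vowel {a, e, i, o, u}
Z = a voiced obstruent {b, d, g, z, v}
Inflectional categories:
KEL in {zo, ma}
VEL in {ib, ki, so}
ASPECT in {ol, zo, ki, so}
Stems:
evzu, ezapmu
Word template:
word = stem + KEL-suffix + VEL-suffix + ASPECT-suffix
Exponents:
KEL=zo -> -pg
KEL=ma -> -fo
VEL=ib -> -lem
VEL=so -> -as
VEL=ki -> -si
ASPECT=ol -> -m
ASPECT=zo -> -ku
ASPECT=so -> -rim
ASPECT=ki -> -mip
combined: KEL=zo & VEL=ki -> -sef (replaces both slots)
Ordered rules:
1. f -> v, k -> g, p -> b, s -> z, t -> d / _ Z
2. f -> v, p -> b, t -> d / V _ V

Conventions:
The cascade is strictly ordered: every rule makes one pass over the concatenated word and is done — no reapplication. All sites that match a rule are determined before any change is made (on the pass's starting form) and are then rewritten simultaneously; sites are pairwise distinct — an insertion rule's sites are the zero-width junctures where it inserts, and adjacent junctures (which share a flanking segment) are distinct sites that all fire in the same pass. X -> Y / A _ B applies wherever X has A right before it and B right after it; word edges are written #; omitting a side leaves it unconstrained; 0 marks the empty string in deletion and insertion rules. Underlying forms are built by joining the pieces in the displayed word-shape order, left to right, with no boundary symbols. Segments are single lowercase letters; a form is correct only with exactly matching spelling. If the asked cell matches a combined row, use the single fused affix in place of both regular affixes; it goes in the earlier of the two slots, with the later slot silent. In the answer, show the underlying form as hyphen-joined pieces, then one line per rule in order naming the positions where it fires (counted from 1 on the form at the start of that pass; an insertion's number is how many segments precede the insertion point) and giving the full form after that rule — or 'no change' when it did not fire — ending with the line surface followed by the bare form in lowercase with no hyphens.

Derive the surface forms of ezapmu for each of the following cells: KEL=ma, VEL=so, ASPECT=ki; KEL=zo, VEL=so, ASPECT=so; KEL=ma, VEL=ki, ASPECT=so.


cell KEL=ma, VEL=so, ASPECT=ki:
underlying: ezapmu-fo-as-mip
1. f -> v, k -> g, p -> b, s -> z, t -> d / _ Z: no change
2. f -> v, p -> b, t -> d / V _ V: fires at position(s) 7: ezapmuvoasmip
surface: ezapmuvoasmip

cell KEL=zo, VEL=so, ASPECT=so:
underlying: ezapmu-pg-as-rim
1. f -> v, k -> g, p -> b, s -> z, t -> d / _ Z: fires at position(s) 7: ezapmubgasrim
2. f -> v, p -> b, t -> d / V _ V: no change
surface: ezapmubgasrim

cell KEL=ma, VEL=ki, ASPECT=so:
underlying: ezapmu-fo-si-rim
1. f -> v, k -> g, p -> b, s -> z, t -> d / _ Z: no change
2. f -> v, p -> b, t -> d / V _ V: fires at position(s) 7: ezapmuvosirim
surface: ezapmuvosirim


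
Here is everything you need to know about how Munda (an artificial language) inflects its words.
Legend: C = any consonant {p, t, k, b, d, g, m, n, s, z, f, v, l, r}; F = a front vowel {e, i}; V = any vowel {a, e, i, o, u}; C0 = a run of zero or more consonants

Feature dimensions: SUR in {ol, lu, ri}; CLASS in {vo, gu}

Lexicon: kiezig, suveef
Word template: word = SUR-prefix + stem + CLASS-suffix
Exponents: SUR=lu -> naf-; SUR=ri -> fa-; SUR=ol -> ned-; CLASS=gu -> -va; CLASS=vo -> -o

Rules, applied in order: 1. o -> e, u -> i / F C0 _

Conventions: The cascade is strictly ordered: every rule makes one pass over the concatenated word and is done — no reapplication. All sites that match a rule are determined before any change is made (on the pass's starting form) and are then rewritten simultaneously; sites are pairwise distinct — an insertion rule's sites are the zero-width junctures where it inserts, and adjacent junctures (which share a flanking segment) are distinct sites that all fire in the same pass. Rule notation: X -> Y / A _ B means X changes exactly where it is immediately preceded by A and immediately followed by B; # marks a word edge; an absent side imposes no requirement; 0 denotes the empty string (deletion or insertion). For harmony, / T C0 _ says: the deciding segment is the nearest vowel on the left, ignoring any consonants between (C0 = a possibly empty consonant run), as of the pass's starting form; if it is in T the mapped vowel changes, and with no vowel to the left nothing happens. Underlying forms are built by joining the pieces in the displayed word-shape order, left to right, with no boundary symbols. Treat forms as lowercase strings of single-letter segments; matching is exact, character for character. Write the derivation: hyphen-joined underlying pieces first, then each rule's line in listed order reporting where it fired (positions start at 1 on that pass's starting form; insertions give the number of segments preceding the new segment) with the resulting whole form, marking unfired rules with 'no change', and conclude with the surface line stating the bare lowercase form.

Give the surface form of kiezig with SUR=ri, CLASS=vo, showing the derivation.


underlying: fa-kiezig-o
1. o -> e, u -> i / F C0 _: fires at position(s) 9: fakiezige
surface: fakiezige


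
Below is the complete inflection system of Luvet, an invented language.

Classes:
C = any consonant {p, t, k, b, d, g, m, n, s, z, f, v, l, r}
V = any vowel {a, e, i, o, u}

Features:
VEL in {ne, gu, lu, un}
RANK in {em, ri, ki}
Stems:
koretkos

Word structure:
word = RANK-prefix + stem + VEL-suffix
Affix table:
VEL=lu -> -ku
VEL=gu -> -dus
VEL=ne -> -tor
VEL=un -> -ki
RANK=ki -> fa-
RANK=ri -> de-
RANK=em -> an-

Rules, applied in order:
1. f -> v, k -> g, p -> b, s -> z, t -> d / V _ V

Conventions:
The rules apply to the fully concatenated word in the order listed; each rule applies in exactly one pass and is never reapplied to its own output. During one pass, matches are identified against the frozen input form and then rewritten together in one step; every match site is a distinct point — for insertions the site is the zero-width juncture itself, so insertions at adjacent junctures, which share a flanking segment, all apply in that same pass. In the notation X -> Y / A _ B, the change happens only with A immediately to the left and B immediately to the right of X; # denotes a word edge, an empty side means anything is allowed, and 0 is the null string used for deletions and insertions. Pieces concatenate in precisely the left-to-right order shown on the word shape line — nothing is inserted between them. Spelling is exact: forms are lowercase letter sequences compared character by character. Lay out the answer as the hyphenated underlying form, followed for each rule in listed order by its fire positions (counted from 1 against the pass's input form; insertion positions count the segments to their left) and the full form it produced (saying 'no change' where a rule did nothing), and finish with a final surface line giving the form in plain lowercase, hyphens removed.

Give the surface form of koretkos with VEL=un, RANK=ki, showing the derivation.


underlying: fa-koretkos-ki
1. f -> v, k -> g, p -> b, s -> z, t -> d / V _ V: fires at position(s) 3: fagoretkoski
surface: fagoretkoski


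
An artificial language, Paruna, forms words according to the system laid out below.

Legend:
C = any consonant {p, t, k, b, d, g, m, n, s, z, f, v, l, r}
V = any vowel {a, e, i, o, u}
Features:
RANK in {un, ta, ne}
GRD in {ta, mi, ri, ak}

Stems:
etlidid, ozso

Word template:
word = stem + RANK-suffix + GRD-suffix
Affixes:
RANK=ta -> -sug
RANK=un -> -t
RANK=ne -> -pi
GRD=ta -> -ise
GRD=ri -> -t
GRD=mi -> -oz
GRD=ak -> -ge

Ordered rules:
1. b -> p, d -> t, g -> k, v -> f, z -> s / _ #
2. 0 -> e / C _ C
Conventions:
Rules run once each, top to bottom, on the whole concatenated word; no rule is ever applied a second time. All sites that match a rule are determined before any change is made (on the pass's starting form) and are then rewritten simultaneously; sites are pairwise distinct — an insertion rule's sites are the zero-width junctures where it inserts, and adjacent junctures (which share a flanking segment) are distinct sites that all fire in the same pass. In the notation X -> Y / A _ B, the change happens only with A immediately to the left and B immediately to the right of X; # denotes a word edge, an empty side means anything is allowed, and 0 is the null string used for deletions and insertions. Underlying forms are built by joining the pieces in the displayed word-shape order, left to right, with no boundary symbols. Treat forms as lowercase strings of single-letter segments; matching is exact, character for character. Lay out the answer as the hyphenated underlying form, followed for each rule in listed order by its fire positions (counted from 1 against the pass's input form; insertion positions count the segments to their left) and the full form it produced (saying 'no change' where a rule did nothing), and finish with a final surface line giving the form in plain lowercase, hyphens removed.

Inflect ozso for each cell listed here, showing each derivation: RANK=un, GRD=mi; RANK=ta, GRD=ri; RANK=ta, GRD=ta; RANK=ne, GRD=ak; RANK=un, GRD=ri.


cell RANK=un, GRD=mi:
underlying: ozso-t-oz
1. b -> p, d -> t, g -> k, v -> f, z -> s / _ #: fires at position(s) 7: ozsotos
2. 0 -> e / C _ C: inserts after position(s) 2: ozesotos
surface: ozesotos

cell RANK=ta, GRD=ri:
underlying: ozso-sug-t
1. b -> p, d -> t, g -> k, v -> f, z -> s / _ #: no change
2. 0 -> e / C _ C: inserts after position(s) 2, 7: ozesosuget
surface: ozesosuget

cell RANK=ta, GRD=ta:
underlying: ozso-sug-ise
1. b -> p, d -> t, g -> k, v -> f, z -> s / _ #: no change
2. 0 -> e / C _ C: inserts after position(s) 2: ozesosugise
surface: ozesosugise

cell RANK=ne, GRD=ak:
underlying: ozso-pi-ge
1. b -> p, d -> t, g -> k, v -> f, z -> s / _ #: no change
2. 0 -> e / C _ C: inserts after position(s) 2: ozesopige
surface: ozesopige

cell RANK=un, GRD=ri:
underlying: ozso-t-t
1. b -> p, d -> t, g -> k, v -> f, z -> s / _ #: no change
2. 0 -> e / C _ C: inserts after position(s) 2, 5: ozesotet
surface: ozesotet


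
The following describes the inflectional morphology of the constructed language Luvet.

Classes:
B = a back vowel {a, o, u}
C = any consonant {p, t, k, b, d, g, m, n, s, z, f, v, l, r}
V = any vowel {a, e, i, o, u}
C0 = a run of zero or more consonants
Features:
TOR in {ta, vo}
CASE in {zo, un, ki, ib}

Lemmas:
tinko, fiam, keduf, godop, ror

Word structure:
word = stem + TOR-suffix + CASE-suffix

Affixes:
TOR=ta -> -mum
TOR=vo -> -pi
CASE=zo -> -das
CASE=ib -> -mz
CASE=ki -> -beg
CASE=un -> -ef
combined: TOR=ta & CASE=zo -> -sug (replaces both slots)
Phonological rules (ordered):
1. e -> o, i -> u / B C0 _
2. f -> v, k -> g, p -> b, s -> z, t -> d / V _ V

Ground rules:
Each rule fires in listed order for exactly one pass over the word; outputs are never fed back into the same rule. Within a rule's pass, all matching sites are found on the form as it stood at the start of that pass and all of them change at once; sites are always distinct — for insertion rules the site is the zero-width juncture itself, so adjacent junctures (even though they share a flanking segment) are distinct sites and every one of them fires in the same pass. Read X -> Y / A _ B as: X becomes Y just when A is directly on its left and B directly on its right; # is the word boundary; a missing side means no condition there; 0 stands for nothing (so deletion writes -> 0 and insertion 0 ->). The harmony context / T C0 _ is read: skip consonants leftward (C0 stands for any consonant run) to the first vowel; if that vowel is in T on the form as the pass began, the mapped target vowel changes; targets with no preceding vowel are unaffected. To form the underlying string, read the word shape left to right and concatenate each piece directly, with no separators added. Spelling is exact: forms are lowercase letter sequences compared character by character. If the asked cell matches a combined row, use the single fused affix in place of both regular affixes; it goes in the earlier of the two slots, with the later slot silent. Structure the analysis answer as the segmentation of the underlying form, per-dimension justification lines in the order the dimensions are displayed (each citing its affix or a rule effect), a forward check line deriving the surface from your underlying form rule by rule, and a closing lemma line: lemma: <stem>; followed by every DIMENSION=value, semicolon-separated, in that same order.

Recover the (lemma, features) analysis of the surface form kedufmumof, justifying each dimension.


underlying: keduf-mum-ef
TOR=ta - signalled by the affix -mum
CASE=un - signalled by the affix -ef
check: kedufmumef -> kedufmumof -> kedufmumof
lemma: keduf; TOR=ta; CASE=un


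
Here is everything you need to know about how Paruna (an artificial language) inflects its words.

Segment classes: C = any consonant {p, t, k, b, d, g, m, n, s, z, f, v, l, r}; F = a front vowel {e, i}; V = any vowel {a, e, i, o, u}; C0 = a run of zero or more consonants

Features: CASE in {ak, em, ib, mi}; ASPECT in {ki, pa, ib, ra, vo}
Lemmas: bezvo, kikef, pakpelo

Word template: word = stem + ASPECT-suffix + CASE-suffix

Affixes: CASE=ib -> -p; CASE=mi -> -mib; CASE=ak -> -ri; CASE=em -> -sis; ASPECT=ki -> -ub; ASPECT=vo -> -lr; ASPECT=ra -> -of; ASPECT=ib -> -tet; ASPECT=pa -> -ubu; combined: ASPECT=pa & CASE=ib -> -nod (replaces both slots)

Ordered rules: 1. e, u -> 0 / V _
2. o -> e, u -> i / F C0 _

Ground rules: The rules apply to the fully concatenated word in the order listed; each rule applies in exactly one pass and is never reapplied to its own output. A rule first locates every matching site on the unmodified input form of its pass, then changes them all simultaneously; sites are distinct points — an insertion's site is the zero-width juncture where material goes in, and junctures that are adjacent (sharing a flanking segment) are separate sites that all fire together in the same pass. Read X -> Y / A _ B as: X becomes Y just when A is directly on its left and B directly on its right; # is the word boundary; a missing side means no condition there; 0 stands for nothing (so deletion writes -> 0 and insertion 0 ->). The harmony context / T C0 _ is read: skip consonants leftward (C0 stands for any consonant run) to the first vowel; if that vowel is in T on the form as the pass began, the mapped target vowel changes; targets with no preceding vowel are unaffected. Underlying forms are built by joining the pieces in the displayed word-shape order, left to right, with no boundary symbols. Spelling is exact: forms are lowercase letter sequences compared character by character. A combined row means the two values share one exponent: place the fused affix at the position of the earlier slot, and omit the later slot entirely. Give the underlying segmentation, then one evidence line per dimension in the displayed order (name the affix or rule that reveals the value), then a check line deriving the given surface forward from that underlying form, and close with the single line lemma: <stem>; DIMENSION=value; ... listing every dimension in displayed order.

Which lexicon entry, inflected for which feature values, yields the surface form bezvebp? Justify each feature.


underlying: bezvo-ub-p
CASE=ib - signalled by the affix -p
ASPECT=ki - signalled by the affix -ub
check: bezvoubp -> bezvobp -> bezvebp
lemma: bezvo; CASE=ib; ASPECT=ki


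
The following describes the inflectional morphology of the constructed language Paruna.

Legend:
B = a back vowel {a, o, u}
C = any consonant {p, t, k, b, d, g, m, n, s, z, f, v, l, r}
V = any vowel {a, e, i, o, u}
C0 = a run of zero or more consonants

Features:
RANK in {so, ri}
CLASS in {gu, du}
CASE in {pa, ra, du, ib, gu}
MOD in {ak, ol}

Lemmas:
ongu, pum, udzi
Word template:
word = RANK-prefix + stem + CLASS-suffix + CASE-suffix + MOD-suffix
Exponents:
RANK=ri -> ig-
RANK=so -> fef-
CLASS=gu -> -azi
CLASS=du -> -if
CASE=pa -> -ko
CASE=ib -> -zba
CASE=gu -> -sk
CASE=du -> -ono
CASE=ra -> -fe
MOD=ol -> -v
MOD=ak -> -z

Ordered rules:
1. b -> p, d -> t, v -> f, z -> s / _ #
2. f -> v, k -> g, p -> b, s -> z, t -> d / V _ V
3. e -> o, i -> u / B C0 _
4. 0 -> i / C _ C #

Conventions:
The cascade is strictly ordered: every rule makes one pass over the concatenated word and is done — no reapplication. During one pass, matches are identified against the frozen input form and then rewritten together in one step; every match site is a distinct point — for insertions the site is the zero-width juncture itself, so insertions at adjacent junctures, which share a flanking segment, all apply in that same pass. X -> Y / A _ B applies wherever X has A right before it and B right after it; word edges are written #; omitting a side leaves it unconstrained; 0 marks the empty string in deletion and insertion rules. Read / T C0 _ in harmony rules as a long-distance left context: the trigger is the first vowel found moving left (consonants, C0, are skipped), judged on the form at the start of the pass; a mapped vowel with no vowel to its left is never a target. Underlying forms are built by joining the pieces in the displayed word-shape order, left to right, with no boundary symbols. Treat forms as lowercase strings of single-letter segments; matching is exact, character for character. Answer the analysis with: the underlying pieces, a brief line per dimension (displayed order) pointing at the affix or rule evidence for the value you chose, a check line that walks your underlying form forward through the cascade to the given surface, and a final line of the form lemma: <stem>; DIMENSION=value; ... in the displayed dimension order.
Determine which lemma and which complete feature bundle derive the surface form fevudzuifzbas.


underlying: fef-udzi-if-zba-z
RANK=so - signalled by the affix fef-
CLASS=du - signalled by the affix -if
CASE=ib - signalled by the affix -zba
MOD=ak - signalled by the affix -z
check: fefudziifzbaz -> fefudziifzbas -> fevudziifzbas -> fevudzuifzbas -> fevudzuifzbas
lemma: udzi; RANK=so; CLASS=du; CASE=ib; MOD=ak


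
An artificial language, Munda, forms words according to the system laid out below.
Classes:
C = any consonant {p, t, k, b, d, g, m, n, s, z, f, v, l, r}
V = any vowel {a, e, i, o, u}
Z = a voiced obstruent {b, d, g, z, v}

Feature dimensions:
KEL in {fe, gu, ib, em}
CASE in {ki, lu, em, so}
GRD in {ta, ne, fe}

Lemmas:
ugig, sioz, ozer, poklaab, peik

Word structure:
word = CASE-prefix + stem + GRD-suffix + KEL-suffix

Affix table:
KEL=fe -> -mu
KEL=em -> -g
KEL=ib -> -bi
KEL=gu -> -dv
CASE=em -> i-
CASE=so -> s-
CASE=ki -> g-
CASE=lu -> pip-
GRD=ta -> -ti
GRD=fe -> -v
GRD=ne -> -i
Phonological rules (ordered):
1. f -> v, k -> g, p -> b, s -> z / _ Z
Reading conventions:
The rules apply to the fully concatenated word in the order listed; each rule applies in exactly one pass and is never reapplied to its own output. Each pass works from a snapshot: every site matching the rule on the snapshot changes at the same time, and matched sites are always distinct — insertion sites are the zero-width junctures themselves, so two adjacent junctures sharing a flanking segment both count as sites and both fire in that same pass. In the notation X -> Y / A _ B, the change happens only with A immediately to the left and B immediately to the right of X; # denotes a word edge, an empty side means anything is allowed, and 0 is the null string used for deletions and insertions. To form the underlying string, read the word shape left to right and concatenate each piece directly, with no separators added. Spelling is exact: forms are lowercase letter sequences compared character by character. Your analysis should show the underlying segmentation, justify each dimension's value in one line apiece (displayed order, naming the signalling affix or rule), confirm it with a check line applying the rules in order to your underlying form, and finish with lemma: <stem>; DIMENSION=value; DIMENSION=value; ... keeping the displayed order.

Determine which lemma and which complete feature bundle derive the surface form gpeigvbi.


underlying: g-peik-v-bi
KEL=ib - signalled by the affix -bi
CASE=ki - signalled by the affix g-
GRD=fe - signalled by the affix -v
check: gpeikvbi -> gpeigvbi
lemma: peik; KEL=ib; CASE=ki; GRD=fe


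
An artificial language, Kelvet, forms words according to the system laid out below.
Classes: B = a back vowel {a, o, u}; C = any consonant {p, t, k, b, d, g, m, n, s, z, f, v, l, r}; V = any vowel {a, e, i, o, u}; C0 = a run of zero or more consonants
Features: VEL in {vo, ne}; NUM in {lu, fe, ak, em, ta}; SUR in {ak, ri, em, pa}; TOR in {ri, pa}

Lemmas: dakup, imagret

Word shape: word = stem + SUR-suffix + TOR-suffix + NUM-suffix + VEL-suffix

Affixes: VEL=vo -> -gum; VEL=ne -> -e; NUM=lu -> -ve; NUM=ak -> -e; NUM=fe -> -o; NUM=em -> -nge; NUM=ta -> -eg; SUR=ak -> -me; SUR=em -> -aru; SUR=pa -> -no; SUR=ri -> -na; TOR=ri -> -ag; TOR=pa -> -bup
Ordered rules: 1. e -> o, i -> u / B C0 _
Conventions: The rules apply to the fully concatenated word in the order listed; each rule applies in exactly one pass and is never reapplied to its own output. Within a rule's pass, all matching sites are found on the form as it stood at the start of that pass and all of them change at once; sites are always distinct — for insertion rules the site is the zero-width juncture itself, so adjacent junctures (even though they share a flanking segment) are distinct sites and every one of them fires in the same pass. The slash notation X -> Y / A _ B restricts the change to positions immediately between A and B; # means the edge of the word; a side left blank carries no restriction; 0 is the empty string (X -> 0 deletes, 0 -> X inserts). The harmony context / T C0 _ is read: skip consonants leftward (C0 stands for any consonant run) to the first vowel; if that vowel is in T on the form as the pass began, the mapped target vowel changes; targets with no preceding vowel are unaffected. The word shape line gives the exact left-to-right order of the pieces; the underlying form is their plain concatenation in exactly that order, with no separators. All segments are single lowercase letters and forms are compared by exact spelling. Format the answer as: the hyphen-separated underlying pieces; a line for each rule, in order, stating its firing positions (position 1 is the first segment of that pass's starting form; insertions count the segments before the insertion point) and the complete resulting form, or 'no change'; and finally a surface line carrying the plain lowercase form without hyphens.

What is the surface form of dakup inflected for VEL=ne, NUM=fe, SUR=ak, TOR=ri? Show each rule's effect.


underlying: dakup-me-ag-o-e
1. e -> o, i -> u / B C0 _: fires at position(s) 7, 11: dakupmoagoo
surface: dakupmoagoo


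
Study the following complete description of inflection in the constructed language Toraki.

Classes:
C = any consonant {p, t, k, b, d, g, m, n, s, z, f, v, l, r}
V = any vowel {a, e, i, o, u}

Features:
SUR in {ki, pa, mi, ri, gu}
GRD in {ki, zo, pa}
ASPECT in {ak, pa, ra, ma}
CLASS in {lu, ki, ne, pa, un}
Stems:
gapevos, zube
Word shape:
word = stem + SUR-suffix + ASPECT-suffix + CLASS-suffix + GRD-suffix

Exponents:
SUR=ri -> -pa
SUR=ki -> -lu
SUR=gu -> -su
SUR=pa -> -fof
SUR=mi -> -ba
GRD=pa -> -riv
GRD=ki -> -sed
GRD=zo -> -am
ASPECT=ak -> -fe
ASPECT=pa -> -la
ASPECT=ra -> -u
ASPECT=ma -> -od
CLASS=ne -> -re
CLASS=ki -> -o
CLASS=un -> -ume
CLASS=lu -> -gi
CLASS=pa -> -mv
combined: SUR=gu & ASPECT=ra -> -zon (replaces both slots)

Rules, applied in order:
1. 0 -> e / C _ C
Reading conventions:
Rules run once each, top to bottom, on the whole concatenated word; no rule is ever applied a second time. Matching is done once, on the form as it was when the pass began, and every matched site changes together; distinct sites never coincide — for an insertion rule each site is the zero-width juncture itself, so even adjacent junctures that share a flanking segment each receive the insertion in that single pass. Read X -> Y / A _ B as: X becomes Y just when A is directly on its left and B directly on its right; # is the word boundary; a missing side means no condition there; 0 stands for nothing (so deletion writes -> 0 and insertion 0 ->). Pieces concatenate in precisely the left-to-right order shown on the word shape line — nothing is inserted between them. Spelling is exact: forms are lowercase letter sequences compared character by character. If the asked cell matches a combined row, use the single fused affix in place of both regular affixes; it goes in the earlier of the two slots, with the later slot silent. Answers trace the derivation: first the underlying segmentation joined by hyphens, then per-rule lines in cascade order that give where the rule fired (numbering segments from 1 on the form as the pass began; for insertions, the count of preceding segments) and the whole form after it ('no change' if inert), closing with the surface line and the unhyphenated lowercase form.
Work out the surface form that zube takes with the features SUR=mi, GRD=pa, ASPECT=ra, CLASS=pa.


underlying: zube-ba-u-mv-riv
1. 0 -> e / C _ C: inserts after position(s) 8, 9: zubebaumeveriv
surface: zubebaumeveriv


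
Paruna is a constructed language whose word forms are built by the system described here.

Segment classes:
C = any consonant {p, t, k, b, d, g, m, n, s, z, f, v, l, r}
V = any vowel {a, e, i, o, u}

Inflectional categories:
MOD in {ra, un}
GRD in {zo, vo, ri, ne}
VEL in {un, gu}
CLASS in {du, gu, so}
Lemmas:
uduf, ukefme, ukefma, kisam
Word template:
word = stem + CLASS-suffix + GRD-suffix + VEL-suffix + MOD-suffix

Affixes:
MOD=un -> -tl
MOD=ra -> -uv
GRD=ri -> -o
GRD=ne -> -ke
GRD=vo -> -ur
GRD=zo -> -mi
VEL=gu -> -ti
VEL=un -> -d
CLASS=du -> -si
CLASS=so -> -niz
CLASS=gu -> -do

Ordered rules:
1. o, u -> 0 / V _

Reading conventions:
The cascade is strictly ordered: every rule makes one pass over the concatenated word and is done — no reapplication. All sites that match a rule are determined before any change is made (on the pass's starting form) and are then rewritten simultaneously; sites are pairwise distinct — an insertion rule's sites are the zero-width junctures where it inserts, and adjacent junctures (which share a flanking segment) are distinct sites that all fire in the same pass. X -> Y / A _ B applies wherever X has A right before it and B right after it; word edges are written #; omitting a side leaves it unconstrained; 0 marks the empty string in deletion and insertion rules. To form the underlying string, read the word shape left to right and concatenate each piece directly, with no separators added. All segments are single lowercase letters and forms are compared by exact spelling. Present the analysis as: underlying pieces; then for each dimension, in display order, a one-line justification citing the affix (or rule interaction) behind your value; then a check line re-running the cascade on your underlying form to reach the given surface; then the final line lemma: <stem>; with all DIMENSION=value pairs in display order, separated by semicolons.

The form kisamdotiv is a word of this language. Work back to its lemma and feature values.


underlying: kisam-do-o-ti-uv
MOD=ra - signalled by the affix -uv
GRD=ri - signalled by the affix -o
VEL=gu - signalled by the affix -ti
CLASS=gu - signalled by the affix -do
check: kisamdootiuv -> kisamdotiv
lemma: kisam; MOD=ra; GRD=ri; VEL=gu; CLASS=gu


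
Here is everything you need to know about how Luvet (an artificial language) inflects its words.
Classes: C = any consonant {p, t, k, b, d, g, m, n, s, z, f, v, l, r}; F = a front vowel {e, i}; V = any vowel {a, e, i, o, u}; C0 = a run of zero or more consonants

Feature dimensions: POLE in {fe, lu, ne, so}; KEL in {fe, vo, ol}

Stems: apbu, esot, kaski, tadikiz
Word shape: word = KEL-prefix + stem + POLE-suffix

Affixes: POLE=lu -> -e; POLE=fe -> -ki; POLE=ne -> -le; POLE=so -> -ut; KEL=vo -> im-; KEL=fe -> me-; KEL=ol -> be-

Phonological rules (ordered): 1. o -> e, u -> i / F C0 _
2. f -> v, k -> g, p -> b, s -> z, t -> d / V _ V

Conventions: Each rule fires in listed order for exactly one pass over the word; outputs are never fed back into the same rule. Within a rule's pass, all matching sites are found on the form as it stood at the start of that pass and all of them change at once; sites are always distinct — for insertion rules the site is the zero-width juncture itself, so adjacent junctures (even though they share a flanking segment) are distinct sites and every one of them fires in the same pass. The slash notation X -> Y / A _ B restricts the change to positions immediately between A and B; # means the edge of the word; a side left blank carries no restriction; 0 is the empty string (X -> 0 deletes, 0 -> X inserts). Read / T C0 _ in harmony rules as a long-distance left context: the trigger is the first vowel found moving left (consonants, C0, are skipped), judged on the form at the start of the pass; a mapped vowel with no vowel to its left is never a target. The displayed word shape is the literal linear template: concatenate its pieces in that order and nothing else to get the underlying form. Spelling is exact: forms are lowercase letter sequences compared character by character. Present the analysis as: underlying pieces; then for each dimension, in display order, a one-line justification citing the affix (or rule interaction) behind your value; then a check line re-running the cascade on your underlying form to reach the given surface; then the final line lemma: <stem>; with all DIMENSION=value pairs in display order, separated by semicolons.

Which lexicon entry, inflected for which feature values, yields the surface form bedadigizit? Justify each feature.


underlying: be-tadikiz-ut
POLE=so - signalled by the affix -ut
KEL=ol - signalled by the affix be-
check: betadikizut -> betadikizit -> bedadigizit
lemma: tadikiz; POLE=so; KEL=ol


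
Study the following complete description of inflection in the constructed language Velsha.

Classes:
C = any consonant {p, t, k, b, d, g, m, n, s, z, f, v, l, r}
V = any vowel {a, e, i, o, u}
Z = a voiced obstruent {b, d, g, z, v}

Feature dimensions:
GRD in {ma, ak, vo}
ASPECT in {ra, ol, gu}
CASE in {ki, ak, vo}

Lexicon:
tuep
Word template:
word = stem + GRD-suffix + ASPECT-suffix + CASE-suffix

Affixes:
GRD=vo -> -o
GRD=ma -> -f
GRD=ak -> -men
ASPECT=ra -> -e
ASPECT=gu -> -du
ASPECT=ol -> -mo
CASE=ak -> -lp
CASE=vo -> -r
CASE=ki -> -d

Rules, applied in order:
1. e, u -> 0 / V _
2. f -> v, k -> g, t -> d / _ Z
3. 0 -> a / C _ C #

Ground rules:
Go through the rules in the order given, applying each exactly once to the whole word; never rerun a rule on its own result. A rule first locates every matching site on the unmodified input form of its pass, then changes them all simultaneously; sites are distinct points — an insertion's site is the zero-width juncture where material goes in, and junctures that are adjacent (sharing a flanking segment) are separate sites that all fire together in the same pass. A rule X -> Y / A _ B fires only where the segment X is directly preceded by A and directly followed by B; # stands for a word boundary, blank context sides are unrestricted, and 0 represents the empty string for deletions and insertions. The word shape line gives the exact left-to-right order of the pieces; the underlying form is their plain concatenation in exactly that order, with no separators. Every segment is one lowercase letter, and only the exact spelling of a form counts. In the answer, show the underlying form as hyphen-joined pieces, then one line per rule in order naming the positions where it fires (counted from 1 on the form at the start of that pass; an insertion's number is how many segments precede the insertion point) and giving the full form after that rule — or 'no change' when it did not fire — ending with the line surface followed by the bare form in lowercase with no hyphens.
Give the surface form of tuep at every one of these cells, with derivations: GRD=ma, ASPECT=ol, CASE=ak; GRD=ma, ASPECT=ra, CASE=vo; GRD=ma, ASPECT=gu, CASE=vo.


cell GRD=ma, ASPECT=ol, CASE=ak:
underlying: tuep-f-mo-lp
1. e, u -> 0 / V _: fires at position(s) 3: tupfmolp
2. f -> v, k -> g, t -> d / _ Z: no change
3. 0 -> a / C _ C #: inserts after position(s) 7: tupfmolap
surface: tupfmolap

cell GRD=ma, ASPECT=ra, CASE=vo:
underlying: tuep-f-e-r
1. e, u -> 0 / V _: fires at position(s) 3: tupfer
2. f -> v, k -> g, t -> d / _ Z: no change
3. 0 -> a / C _ C #: no change
surface: tupfer

cell GRD=ma, ASPECT=gu, CASE=vo:
underlying: tuep-f-du-r
1. e, u -> 0 / V _: fires at position(s) 3: tupfdur
2. f -> v, k -> g, t -> d / _ Z: fires at position(s) 4: tupvdur
3. 0 -> a / C _ C #: no change
surface: tupvdur


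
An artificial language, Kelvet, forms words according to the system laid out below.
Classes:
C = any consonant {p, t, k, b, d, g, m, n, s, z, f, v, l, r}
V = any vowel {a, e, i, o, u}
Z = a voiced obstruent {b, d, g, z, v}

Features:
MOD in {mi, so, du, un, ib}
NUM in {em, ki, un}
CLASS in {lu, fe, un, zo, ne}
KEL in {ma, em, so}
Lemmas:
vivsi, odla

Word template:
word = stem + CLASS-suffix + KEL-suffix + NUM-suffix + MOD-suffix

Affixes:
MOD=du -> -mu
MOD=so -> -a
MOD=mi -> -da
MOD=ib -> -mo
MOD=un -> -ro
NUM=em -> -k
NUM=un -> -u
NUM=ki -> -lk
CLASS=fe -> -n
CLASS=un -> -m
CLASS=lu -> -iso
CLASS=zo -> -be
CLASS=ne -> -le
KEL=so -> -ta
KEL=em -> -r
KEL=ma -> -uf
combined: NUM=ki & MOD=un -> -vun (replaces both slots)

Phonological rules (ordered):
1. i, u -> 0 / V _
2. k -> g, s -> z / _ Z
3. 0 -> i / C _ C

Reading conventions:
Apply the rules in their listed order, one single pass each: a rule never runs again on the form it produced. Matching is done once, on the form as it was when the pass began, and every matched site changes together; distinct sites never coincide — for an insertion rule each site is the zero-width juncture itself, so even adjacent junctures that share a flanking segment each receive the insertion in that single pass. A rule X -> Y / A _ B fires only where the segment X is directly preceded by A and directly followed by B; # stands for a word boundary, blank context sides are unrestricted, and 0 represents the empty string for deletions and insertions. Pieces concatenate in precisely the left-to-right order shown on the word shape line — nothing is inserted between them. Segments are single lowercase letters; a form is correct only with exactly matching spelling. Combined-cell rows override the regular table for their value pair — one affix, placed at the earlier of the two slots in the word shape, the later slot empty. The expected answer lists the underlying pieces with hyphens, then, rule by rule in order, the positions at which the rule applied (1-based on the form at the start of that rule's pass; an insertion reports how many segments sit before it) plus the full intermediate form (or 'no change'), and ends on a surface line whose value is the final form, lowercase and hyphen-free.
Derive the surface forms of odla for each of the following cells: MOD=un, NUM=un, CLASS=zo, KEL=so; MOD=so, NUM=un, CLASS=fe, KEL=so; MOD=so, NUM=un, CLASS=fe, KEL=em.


cell MOD=un, NUM=un, CLASS=zo, KEL=so:
underlying: odla-be-ta-u-ro
1. i, u -> 0 / V _: fires at position(s) 9: odlabetaro
2. k -> g, s -> z / _ Z: no change
3. 0 -> i / C _ C: inserts after position(s) 2: odilabetaro
surface: odilabetaro

cell MOD=so, NUM=un, CLASS=fe, KEL=so:
underlying: odla-n-ta-u-a
1. i, u -> 0 / V _: fires at position(s) 8: odlantaa
2. k -> g, s -> z / _ Z: no change
3. 0 -> i / C _ C: inserts after position(s) 2, 5: odilanitaa
surface: odilanitaa

cell MOD=so, NUM=un, CLASS=fe, KEL=em:
underlying: odla-n-r-u-a
1. i, u -> 0 / V _: no change
2. k -> g, s -> z / _ Z: no change
3. 0 -> i / C _ C: inserts after position(s) 2, 5: odilanirua
surface: odilanirua
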